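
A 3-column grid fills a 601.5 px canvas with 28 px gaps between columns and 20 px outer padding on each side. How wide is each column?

Inside the margins: 601.5 − 40 = 561.5 px.
3c + 2·28 = 561.5 → 3c = 505.5 → c = 168.5 px.

168.5 px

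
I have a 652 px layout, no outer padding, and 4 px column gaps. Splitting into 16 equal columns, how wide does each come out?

37 px

16 columns + 15 column gaps: 16c + 15·4 = 652.
16c = 652 − 60 = 592, so c = 37 px.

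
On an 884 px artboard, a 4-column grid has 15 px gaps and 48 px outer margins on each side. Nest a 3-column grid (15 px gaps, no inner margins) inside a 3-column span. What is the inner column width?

Subtract both margins: 884 − 2·48 = 788 px.
4 columns + 3 gaps: 4c + 3·15 = 788.
4c = 788 − 45 = 743, so c = 185.75 px.
3 columns plus 2 gaps: 557.25 + 30 = 587.25 px.
587.25 − 2·15 = 557.25; ÷3 gives d = 185.75 px.

185.75 px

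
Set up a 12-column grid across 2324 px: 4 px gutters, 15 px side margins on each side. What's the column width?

187.5 px

Content width = 2324 − 2·15 = 2294 px.
12c + 11·4 = 2294 → 12c = 2250 → c = 187.5 px.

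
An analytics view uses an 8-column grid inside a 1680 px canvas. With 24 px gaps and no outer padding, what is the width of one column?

Subtracting 7 gaps of 24 leaves 1512 for 8 columns, so c = 189 px.

189 px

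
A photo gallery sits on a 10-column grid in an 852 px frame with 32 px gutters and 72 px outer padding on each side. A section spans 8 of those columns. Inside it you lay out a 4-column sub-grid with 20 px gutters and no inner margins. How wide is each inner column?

125 px

Inside the margins: 852 − 144 = 708 px.
Subtracting 9 gutters of 32 leaves 420 for 10 columns, so c = 42 px.
8-column span = 8·42 + 7·32 = 560 px.
4 columns + 3 gutters: 4d + 3·20 = 560.
4d = 560 − 60 = 500, so d = 125 px.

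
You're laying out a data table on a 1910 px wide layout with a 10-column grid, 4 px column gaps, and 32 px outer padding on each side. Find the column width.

Inside the margins: 1910 − 64 = 1846 px.
10c + 9·4 = 1846 → 10c = 1810 → c = 181 px.

181 px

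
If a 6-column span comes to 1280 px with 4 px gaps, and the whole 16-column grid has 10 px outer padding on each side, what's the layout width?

6 columns + 5 gaps: 6c + 5·4 = 1280.
6c = 1280 − 20 = 1260, so c = 210 px.
Total width: 2·10 + 16·210 + 15·4 = 3440 px.

3440 px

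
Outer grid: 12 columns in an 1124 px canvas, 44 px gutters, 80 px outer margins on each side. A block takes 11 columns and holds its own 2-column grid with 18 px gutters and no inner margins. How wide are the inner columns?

Take off 160 px of margins, leaving 964 px.
Subtracting 11 gutters of 44 leaves 480 for 12 columns, so c = 40 px.
Span of 11: 11·40 + 10·44 = 440 + 440 = 880 px.
880 − 1·18 = 862; ÷2 gives d = 431 px.

431 px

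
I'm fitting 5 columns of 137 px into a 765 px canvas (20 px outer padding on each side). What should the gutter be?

Content width = 765 − 2·20 = 725 px.
5 columns take 5·137 = 685 px; remaining 40 splits into 4 gutters.
g = 40 / 4 = 10 px.

10 px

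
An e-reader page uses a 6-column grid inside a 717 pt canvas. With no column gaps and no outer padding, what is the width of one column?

119.5 pt

With no column gaps, each column is 717/6 = 119.5 pt.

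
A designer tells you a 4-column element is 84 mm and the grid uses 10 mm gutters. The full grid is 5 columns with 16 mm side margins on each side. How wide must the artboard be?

Subtracting 3 gutters of 10 leaves 54 for 4 columns, so c = 13.5 mm.
Artboard = 2·16 + 5·13.5 + 4·10 = 32 + 67.5 + 40 = 139.5 mm.

139.5 mm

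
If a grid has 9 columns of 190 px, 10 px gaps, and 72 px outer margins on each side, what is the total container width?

Total width: 2·72 + 9·190 + 8·10 = 1934 px.

1934 px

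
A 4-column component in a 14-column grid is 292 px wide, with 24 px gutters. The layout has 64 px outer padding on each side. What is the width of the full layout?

1210 px

292 − 3·24 = 220; ÷4 gives c = 55 px.
Layout = 2·64 + 14·55 + 13·24 = 128 + 770 + 312 = 1210 px.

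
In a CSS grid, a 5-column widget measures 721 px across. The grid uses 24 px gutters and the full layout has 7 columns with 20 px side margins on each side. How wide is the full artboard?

721 − 4·24 = 625; ÷5 gives c = 125 px.
Artboard = 2·20 + 7·125 + 6·24 = 40 + 875 + 144 = 1059 px.

1059 px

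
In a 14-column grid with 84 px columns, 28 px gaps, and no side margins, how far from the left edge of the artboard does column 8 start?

784 px

Before column 8: 7 columns + 7 gaps.
Offset = 7·(84 + 28) = 7·112 = 784 px.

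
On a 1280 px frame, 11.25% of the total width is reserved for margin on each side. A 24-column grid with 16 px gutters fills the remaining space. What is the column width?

1280 × (1 − 2·11.25%) = 1280 × 77.5% = 992 px for the columns.
Subtracting 23 gutters of 16 leaves 624 for 24 columns, so c = 26 px.

26 px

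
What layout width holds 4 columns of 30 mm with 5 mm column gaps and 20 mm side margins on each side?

Total width: 2·20 + 4·30 + 3·5 = 175 mm.

175 mm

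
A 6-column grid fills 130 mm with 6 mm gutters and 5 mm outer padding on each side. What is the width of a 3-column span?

57 mm

Content width = 130 − 2·5 = 120 mm.
Subtracting 5 gutters of 6 leaves 90 for 6 columns, so c = 15 mm.
3-column span = 3·15 + 2·6 = 57 mm.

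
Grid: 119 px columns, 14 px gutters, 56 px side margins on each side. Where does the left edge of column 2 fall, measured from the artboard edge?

Each column+gutter stride is 133 px; 1 of them past the 56 px margin is 56 + 133 = 189 px.

189 px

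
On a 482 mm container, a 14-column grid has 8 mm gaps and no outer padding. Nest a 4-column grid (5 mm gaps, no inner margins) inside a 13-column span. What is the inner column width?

14 columns + 13 gaps: 14c + 13·8 = 482.
14c = 482 − 104 = 378, so c = 27 mm.
13 columns plus 12 gaps: 351 + 96 = 447 mm.
Subtracting 3 gaps of 5 leaves 432 for 4 columns, so d = 108 mm.

108 mm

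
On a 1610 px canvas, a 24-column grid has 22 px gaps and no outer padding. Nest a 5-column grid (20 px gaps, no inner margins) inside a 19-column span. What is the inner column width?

238 px

1610 − 23·22 = 1104; ÷24 gives c = 46 px.
19-column span = 19·46 + 18·22 = 1270 px.
Subtracting 4 gaps of 20 leaves 1190 for 5 columns, so d = 238 px.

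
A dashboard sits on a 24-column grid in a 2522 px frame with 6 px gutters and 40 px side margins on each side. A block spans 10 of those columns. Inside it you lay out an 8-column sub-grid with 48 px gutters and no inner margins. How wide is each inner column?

84.75 px

Subtract both margins: 2522 − 2·40 = 2442 px.
2442 − 23·6 = 2304; ÷24 gives c = 96 px.
10-column span = 10·96 + 9·6 = 1014 px.
1014 − 7·48 = 678; ÷8 gives d = 84.75 px.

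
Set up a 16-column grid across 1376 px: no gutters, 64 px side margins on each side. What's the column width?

78 px

Inside the margins: 1376 − 128 = 1248 px.
With no gutters, each column is 1248/16 = 78 px.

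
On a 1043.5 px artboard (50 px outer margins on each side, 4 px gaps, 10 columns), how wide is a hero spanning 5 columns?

469.75 px

Subtract both margins: 1043.5 − 2·50 = 943.5 px.
Subtracting 9 gaps of 4 leaves 907.5 for 10 columns, so c = 90.75 px.
5 columns plus 4 gaps: 453.75 + 16 = 469.75 px.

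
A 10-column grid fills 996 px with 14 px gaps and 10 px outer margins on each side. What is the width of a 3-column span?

Content width = 996 − 2·10 = 976 px.
976 − 9·14 = 850; ÷10 gives c = 85 px.
3-column span = 3·85 + 2·14 = 283 px.

283 px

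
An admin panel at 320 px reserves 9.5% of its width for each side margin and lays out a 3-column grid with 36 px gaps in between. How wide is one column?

320 × (1 − 2·9.5%) = 320 × 81% = 259.2 px for the columns.
3 columns + 2 gaps: 3c + 2·36 = 259.2.
3c = 259.2 − 72 = 187.2, so c = 62.4 px.

62.4 px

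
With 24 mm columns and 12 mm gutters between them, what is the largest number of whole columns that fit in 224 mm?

6 columns

k columns need k·24 + (k−1)·12 = k·36 − 12.
k·36 − 12 ≤ 224 → k ≤ 236 / 36 ≈ 6.56, so k = 6.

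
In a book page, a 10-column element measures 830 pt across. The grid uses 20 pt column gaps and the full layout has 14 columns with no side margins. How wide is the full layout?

1170 pt

10 columns + 9 column gaps: 10c + 9·20 = 830.
10c = 830 − 180 = 650, so c = 65 pt.
Summing: 910 + 260 = 1170 pt.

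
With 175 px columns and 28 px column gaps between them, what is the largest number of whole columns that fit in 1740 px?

8 columns

8 columns: 8·175 + 7·28 = 1596 px ≤ 1740.
9 columns: 1799 px > 1740. So 8.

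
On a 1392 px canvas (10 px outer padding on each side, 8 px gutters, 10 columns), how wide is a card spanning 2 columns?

268 px

Subtract both margins: 1392 − 2·10 = 1372 px.
10c + 9·8 = 1372 → 10c = 1300 → c = 130 px.
2-column span = 2·130 + 1·8 = 268 px.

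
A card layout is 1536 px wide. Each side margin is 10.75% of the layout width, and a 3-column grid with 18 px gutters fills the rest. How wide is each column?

Margins: 10.75% × 1536 = 165.12 px each, so content = 1536 − 330.24 = 1205.76 px.
1205.76 − 2·18 = 1169.76; ÷3 gives c = 389.92 px.

389.92 px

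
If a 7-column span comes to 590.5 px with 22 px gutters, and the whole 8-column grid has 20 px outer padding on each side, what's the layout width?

718 px

590.5 − 6·22 = 458.5; ÷7 gives c = 65.5 px.
Adding margins, columns and gutters: 40 + 524 + 154 = 718 px.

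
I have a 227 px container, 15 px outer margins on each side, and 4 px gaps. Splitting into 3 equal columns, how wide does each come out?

63 px

Take off 30 px of margins, leaving 197 px.
Subtracting 2 gaps of 4 leaves 189 for 3 columns, so c = 63 px.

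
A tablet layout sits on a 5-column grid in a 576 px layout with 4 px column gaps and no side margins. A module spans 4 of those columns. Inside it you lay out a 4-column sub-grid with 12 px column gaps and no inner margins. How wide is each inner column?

5 columns + 4 column gaps: 5c + 4·4 = 576.
5c = 576 − 16 = 560, so c = 112 px.
Span of 4: 4·112 + 3·4 = 448 + 12 = 460 px.
Subtracting 3 column gaps of 12 leaves 424 for 4 columns, so d = 106 px.

106 px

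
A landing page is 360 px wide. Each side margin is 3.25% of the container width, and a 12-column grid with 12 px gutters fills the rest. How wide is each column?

17.05 px

Margins: 3.25% × 360 = 11.7 px each, so content = 360 − 23.4 = 336.6 px.
12c + 11·12 = 336.6 → 12c = 204.6 → c = 17.05 px.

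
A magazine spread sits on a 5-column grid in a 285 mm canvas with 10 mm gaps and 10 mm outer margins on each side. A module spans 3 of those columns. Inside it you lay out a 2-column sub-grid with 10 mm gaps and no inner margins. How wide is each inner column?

72.5 mm

Take off 20 mm of margins, leaving 265 mm.
265 − 4·10 = 225; ÷5 gives c = 45 mm.
3-column span = 3·45 + 2·10 = 155 mm.
2d + 1·10 = 155 → 2d = 145 → d = 72.5 mm.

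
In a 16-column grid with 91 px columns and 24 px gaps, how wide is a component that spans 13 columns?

1471 px

13-column span = 13·91 + 12·24 = 1471 px.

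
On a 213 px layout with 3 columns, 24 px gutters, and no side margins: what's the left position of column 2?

3 columns + 2 gutters: 3c + 2·24 = 213.
3c = 213 − 48 = 165, so c = 55 px.
No margin, so column 2 starts at 1·(column + gutter) = 1·79 = 79 px.

79 px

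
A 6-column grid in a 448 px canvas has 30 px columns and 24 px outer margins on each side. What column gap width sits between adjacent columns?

44 px

Inside the margins: 448 − 48 = 400 px.
Columns use 180 px, leaving 220 px across 5 column gaps = 44 px each.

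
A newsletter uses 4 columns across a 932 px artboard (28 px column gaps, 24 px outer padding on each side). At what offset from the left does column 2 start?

252 px

Take off 48 px of margins, leaving 884 px.
4 columns + 3 column gaps: 4c + 3·28 = 884.
4c = 884 − 84 = 800, so c = 200 px.
Before column 2: the margin + 1 column + 1 column gap.
Offset = 24 + 1·(200 + 28) = 24 + 228 = 252 px.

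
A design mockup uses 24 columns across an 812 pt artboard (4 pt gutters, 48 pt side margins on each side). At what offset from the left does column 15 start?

Take off 96 pt of margins, leaving 716 pt.
24 columns + 23 gutters: 24c + 23·4 = 716.
24c = 716 − 92 = 624, so c = 26 pt.
Before column 15: the margin + 14 columns + 14 gutters.
Offset = 48 + 14·(26 + 4) = 48 + 420 = 468 pt.

468 pt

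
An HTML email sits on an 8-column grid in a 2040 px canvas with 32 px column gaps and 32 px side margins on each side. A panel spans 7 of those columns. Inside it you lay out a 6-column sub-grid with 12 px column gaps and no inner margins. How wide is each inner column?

Subtract both margins: 2040 − 2·32 = 1976 px.
8c + 7·32 = 1976 → 8c = 1752 → c = 219 px.
7-column span = 7·219 + 6·32 = 1725 px.
6d + 5·12 = 1725 → 6d = 1665 → d = 277.5 px.

277.5 px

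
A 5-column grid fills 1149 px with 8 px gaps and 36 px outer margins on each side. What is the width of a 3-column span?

643 px

Inside the margins: 1149 − 72 = 1077 px.
Subtracting 4 gaps of 8 leaves 1045 for 5 columns, so c = 209 px.
3-column span = 3·209 + 2·8 = 643 px.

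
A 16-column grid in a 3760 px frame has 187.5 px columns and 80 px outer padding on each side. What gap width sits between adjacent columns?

Content width = 3760 − 2·80 = 3600 px.
16 columns take 16·187.5 = 3000 px; remaining 600 splits into 15 gaps.
g = 600 / 15 = 40 px.

40 px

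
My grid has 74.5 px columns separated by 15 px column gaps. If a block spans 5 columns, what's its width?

5 columns plus 4 column gaps: 372.5 + 60 = 432.5 px.

432.5 px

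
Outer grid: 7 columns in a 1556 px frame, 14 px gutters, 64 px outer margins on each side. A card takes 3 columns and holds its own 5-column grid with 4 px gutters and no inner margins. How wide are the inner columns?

Outer content = 1556 − 2·64 = 1428 px.
7 columns + 6 gutters: 7c + 6·14 = 1428.
7c = 1428 − 84 = 1344, so c = 192 px.
3 columns plus 2 gutters: 576 + 28 = 604 px.
5 columns + 4 gutters: 5d + 4·4 = 604.
5d = 604 − 16 = 588, so d = 117.6 px.

117.6 px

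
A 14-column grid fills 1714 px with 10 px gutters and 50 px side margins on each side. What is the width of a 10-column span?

1150 px

Content width = 1714 − 2·50 = 1614 px.
14 columns + 13 gutters: 14c + 13·10 = 1614.
14c = 1614 − 130 = 1484, so c = 106 px.
10-column span = 10·106 + 9·10 = 1150 px.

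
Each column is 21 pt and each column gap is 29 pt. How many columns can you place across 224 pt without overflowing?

5 columns: 5·21 + 4·29 = 221 pt ≤ 224.
6 columns: 271 pt > 224. So 5.

5 columns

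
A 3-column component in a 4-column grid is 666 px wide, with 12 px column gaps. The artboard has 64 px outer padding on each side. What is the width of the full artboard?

3 columns + 2 column gaps: 3c + 2·12 = 666.
3c = 666 − 24 = 642, so c = 214 px.
Total width: 2·64 + 4·214 + 3·12 = 1020 px.

1020 px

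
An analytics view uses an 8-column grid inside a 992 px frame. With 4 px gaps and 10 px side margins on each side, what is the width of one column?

118 px

Take off 20 px of margins, leaving 972 px.
Subtracting 7 gaps of 4 leaves 944 for 8 columns, so c = 118 px.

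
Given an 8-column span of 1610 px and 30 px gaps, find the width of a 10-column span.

Subtracting 7 gaps of 30 leaves 1400 for 8 columns, so c = 175 px.
Span of 10: 10·175 + 9·30 = 1750 + 270 = 2020 px.

2020 px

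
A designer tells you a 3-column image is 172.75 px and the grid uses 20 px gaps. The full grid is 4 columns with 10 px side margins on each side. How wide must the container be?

257 px

3c + 2·20 = 172.75 → 3c = 132.75 → c = 44.25 px.
Total width: 2·10 + 4·44.25 + 3·20 = 257 px.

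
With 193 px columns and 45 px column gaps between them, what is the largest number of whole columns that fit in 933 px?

4 columns

4 columns: 4·193 + 3·45 = 907 px ≤ 933.
5 columns: 1145 px > 933. So 4.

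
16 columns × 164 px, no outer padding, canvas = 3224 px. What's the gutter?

40 px

16 columns take 16·164 = 2624 px; remaining 600 splits into 15 gutters.
g = 600 / 15 = 40 px.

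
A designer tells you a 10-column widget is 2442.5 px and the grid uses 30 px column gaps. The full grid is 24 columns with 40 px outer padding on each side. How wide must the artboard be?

2442.5 − 9·30 = 2172.5; ÷10 gives c = 217.25 px.
Adding margins, columns and gutters: 80 + 5214 + 690 = 5984 px.

5984 px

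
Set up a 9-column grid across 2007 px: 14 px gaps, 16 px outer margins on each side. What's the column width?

Inside the margins: 2007 − 32 = 1975 px.
9 columns + 8 gaps: 9c + 8·14 = 1975.
9c = 1975 − 112 = 1863, so c = 207 px.

207 px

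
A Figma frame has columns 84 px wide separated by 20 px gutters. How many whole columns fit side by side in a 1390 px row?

k columns need k·84 + (k−1)·20 = k·104 − 20.
k·104 − 20 ≤ 1390 → k ≤ 1410 / 104 ≈ 13.56, so k = 13.

13 columns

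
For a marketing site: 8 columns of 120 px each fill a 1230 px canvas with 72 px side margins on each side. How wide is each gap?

Content width = 1230 − 2·72 = 1086 px.
8 columns take 8·120 = 960 px; remaining 126 splits into 7 gaps.
g = 126 / 7 = 18 px.

18 px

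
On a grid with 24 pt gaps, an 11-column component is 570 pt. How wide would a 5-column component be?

246 pt

11c + 10·24 = 570 → 11c = 330 → c = 30 pt.
5-column span = 5·30 + 4·24 = 246 pt.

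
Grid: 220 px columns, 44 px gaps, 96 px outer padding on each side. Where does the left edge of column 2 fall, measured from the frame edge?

360 px

Before column 2: the margin + 1 column + 1 gap.
Offset = 96 + 1·(220 + 44) = 96 + 264 = 360 px.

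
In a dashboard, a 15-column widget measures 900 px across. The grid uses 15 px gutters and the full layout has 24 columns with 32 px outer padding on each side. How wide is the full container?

900 − 14·15 = 690; ÷15 gives c = 46 px.
Total width: 2·32 + 24·46 + 23·15 = 1513 px.

1513 px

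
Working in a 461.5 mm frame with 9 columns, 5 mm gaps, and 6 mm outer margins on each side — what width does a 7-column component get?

348.5 mm

Content width = 461.5 − 2·6 = 449.5 mm.
Subtracting 8 gaps of 5 leaves 409.5 for 9 columns, so c = 45.5 mm.
7-column span = 7·45.5 + 6·5 = 348.5 mm.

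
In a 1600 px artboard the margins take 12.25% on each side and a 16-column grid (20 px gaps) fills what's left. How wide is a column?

56.75 px

Each margin = 12.25% of 1600 = 196 px; content = 1600 − 2·196 = 1208 px.
1208 − 15·20 = 908; ÷16 gives c = 56.75 px.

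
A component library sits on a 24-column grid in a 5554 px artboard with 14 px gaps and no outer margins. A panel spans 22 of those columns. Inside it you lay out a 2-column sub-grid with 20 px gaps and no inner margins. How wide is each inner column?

24c + 23·14 = 5554 → 24c = 5232 → c = 218 px.
22-column span = 22·218 + 21·14 = 5090 px.
2 columns + 1 gap: 2d + 1·20 = 5090.
2d = 5090 − 20 = 5070, so d = 2535 px.

2535 px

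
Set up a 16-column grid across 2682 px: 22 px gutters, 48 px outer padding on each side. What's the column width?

Inside the margins: 2682 − 96 = 2586 px.
16 columns + 15 gutters: 16c + 15·22 = 2586.
16c = 2586 − 330 = 2256, so c = 141 px.

141 px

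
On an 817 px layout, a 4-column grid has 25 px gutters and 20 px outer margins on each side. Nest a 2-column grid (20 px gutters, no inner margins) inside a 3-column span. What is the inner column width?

Subtract both margins: 817 − 2·20 = 777 px.
4c + 3·25 = 777 → 4c = 702 → c = 175.5 px.
Span of 3: 3·175.5 + 2·25 = 526.5 + 50 = 576.5 px.
2 columns + 1 gutter: 2d + 1·20 = 576.5.
2d = 576.5 − 20 = 556.5, so d = 278.25 px.

278.25 px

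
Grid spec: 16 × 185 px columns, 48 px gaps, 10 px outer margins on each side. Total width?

3700 px

Total width: 2·10 + 16·185 + 15·48 = 3700 px.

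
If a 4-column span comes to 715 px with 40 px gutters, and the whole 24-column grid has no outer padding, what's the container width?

4c + 3·40 = 715 → 4c = 595 → c = 148.75 px.
Container = 24·148.75 + 23·40 = 3570 + 920 = 4490 px.

4490 px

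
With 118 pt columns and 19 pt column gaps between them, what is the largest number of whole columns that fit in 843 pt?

6 columns

k columns need k·118 + (k−1)·19 = k·137 − 19.
k·137 − 19 ≤ 843 → k ≤ 862 / 137 ≈ 6.29, so k = 6.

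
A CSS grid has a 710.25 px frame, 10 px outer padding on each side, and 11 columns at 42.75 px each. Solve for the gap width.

Content width = 710.25 − 2·10 = 690.25 px.
11 columns take 11·42.75 = 470.25 px; remaining 220 splits into 10 gaps.
g = 220 / 10 = 22 px.

22 px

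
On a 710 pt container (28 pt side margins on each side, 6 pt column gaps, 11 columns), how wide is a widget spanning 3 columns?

174 pt

Inside the margins: 710 − 56 = 654 pt.
Subtracting 10 column gaps of 6 leaves 594 for 11 columns, so c = 54 pt.
3-column span = 3·54 + 2·6 = 174 pt.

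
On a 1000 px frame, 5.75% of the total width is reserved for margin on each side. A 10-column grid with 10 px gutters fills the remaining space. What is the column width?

1000 × (1 − 2·5.75%) = 1000 × 88.5% = 885 px for the columns.
Subtracting 9 gutters of 10 leaves 795 for 10 columns, so c = 79.5 px.

79.5 px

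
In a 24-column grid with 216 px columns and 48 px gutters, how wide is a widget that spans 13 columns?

Span of 13: 13·216 + 12·48 = 2808 + 576 = 3384 px.

3384 px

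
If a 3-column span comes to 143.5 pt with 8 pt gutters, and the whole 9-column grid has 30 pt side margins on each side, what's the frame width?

506.5 pt

143.5 − 2·8 = 127.5; ÷3 gives c = 42.5 pt.
Adding margins, columns and gutters: 60 + 382.5 + 64 = 506.5 pt.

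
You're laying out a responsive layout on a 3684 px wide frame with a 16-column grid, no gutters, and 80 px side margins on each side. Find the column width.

Subtract both margins: 3684 − 2·80 = 3524 px.
3524 / 16 = 220.25 px per column.

220.25 px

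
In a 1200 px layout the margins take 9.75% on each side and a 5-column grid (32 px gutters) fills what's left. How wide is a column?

167.6 px

1200 × (1 − 2·9.75%) = 1200 × 80.5% = 966 px for the columns.
5 columns + 4 gutters: 5c + 4·32 = 966.
5c = 966 − 128 = 838, so c = 167.6 px.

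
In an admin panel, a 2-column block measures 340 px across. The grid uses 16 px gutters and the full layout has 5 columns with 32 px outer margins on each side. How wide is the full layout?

2 columns + 1 gutter: 2c + 1·16 = 340.
2c = 340 − 16 = 324, so c = 162 px.
Layout = 2·32 + 5·162 + 4·16 = 64 + 810 + 64 = 938 px.

938 px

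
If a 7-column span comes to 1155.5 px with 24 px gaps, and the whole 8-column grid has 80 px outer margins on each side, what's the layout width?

1484 px

7 columns + 6 gaps: 7c + 6·24 = 1155.5.
7c = 1155.5 − 144 = 1011.5, so c = 144.5 px.
Adding margins, columns and gutters: 160 + 1156 + 168 = 1484 px.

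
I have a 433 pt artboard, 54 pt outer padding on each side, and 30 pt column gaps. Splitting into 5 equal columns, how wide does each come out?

41 pt

Inside the margins: 433 − 108 = 325 pt.
5c + 4·30 = 325 → 5c = 205 → c = 41 pt.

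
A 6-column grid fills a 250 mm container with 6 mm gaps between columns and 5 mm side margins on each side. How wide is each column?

35 mm

Inside the margins: 250 − 10 = 240 mm.
6c + 5·6 = 240 → 6c = 210 → c = 35 mm.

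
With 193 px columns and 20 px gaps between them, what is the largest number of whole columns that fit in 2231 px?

10 columns: 10·193 + 9·20 = 2110 px ≤ 2231.
11 columns: 2323 px > 2231. So 10.

10 columns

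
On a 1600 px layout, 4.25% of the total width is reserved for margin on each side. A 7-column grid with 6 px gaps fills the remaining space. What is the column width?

Each margin = 4.25% of 1600 = 68 px; content = 1600 − 2·68 = 1464 px.
Subtracting 6 gaps of 6 leaves 1428 for 7 columns, so c = 204 px.

204 px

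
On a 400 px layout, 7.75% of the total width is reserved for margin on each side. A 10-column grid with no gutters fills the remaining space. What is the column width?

33.8 px

Each margin = 7.75% of 400 = 31 px; content = 400 − 2·31 = 338 px.
338 / 10 = 33.8 px per column.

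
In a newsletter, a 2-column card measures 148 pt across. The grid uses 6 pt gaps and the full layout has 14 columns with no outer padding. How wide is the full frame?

1072 pt

Subtracting 1 gap of 6 leaves 142 for 2 columns, so c = 71 pt.
Summing: 994 + 78 = 1072 pt.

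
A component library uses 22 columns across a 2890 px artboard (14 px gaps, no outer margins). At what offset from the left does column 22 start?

2890 − 21·14 = 2596; ÷22 gives c = 118 px.
Before column 22: 21 columns + 21 gaps.
Offset = 21·(118 + 14) = 21·132 = 2772 px.

2772 px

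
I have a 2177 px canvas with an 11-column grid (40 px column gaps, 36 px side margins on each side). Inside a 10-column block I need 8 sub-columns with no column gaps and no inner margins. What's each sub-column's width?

238.75 px

Outer content = 2177 − 2·36 = 2105 px.
2105 − 10·40 = 1705; ÷11 gives c = 155 px.
10 columns plus 9 column gaps: 1550 + 360 = 1910 px.
8d = 1910 → d = 238.75 px.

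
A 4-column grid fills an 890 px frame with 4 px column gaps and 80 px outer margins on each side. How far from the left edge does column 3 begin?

447 px

Inside the margins: 890 − 160 = 730 px.
730 − 3·4 = 718; ÷4 gives c = 179.5 px.
Column 3 starts at margin + 2·(column + gutter) = 80 + 2·183.5 = 447 px.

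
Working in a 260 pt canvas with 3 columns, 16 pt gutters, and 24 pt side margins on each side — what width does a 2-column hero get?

136 pt

Subtract both margins: 260 − 2·24 = 212 pt.
3c + 2·16 = 212 → 3c = 180 → c = 60 pt.
2-column span = 2·60 + 1·16 = 136 pt.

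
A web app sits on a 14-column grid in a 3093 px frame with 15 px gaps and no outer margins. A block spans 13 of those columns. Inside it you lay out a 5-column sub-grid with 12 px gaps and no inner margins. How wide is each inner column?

564.6 px

Subtracting 13 gaps of 15 leaves 2898 for 14 columns, so c = 207 px.
13-column span = 13·207 + 12·15 = 2871 px.
2871 − 4·12 = 2823; ÷5 gives d = 564.6 px.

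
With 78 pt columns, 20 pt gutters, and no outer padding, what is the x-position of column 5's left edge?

Each column+gutter stride is 98 pt; with no margin, 4 of them is 392 pt.

392 pt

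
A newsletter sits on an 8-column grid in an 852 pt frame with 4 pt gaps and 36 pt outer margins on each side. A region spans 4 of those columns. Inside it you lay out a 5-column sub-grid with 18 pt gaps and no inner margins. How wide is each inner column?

Take off 72 pt of margins, leaving 780 pt.
780 − 7·4 = 752; ÷8 gives c = 94 pt.
4 columns plus 3 gaps: 376 + 12 = 388 pt.
388 − 4·18 = 316; ÷5 gives d = 63.2 pt.

63.2 pt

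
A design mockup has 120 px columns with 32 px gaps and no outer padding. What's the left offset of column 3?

304 px

No margin, so column 3 starts at 2·(column + gutter) = 2·152 = 304 px.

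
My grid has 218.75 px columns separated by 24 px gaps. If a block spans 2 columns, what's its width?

2 columns plus 1 gap: 437.5 + 24 = 461.5 px.

461.5 px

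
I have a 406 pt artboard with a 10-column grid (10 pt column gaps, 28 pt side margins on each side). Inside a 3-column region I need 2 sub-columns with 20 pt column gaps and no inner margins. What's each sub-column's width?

39 pt

Inside the margins: 406 − 56 = 350 pt.
10 columns + 9 column gaps: 10c + 9·10 = 350.
10c = 350 − 90 = 260, so c = 26 pt.
Span of 3: 3·26 + 2·10 = 78 + 20 = 98 pt.
Subtracting 1 column gap of 20 leaves 78 for 2 columns, so d = 39 pt.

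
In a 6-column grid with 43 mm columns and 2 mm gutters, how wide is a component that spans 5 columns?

223 mm

5-column span = 5·43 + 4·2 = 223 mm.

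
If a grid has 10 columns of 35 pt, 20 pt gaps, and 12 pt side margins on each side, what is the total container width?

554 pt

Total width: 2·12 + 10·35 + 9·20 = 554 pt.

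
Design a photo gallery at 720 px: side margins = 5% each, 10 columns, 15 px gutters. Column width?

51.3 px

Margins: 5% × 720 = 36 px each, so content = 720 − 72 = 648 px.
10 columns + 9 gutters: 10c + 9·15 = 648.
10c = 648 − 135 = 513, so c = 51.3 px.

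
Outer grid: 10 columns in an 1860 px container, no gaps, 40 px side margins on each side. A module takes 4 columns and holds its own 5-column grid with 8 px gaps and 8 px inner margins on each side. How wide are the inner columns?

132.8 px

Take off 80 px of margins, leaving 1780 px.
10c = 1780 → c = 178 px.
4-column span = 4·178 = 712 px.
Inner content = 712 − 2·8 = 696 px.
696 − 4·8 = 664; ÷5 gives d = 132.8 px.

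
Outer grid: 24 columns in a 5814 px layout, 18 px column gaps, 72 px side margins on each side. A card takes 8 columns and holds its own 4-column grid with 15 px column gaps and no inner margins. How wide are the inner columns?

458.25 px

Take off 144 px of margins, leaving 5670 px.
5670 − 23·18 = 5256; ÷24 gives c = 219 px.
8 columns plus 7 column gaps: 1752 + 126 = 1878 px.
4 columns + 3 column gaps: 4d + 3·15 = 1878.
4d = 1878 − 45 = 1833, so d = 458.25 px.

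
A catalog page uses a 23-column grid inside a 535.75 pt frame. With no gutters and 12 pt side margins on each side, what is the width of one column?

Content width = 535.75 − 2·12 = 511.75 pt.
With no gutters, each column is 511.75/23 = 22.25 pt.

22.25 pt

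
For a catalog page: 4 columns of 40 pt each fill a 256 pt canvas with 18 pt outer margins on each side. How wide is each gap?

20 pt

Inside the margins: 256 − 36 = 220 pt.
4 columns take 4·40 = 160 pt; remaining 60 splits into 3 gaps.
g = 60 / 3 = 20 pt.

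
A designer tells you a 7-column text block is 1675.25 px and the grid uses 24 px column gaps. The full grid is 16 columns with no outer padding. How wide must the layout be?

3860 px

1675.25 − 6·24 = 1531.25; ÷7 gives c = 218.75 px.
Summing: 3500 + 360 = 3860 px.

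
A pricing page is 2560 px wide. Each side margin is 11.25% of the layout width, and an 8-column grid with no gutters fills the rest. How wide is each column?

248 px

Margins: 11.25% × 2560 = 288 px each, so content = 2560 − 576 = 1984 px.
1984 / 8 = 248 px per column.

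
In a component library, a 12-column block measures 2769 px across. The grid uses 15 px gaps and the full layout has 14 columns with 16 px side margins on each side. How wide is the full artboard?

3265 px

2769 − 11·15 = 2604; ÷12 gives c = 217 px.
Artboard = 2·16 + 14·217 + 13·15 = 32 + 3038 + 195 = 3265 px.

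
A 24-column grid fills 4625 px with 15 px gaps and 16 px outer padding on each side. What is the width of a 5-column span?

945 px

Subtract both margins: 4625 − 2·16 = 4593 px.
4593 − 23·15 = 4248; ÷24 gives c = 177 px.
Span of 5: 5·177 + 4·15 = 885 + 60 = 945 px.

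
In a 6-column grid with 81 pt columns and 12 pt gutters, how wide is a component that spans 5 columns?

Span of 5: 5·81 + 4·12 = 405 + 48 = 453 pt.

453 pt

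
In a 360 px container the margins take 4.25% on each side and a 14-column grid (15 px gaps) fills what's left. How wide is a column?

9.6 px

Each margin = 4.25% of 360 = 15.3 px; content = 360 − 2·15.3 = 329.4 px.
14 columns + 13 gaps: 14c + 13·15 = 329.4.
14c = 329.4 − 195 = 134.4, so c = 9.6 px.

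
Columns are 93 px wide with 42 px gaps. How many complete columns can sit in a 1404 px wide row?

k columns need k·93 + (k−1)·42 = k·135 − 42.
k·135 − 42 ≤ 1404 → k ≤ 1446 / 135 ≈ 10.71, so k = 10.

10 columns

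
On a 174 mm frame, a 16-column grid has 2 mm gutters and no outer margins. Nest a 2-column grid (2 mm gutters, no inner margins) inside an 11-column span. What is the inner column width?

16c + 15·2 = 174 → 16c = 144 → c = 9 mm.
11-column span = 11·9 + 10·2 = 119 mm.
2 columns + 1 gutter: 2d + 1·2 = 119.
2d = 119 − 2 = 117, so d = 58.5 mm.

58.5 mm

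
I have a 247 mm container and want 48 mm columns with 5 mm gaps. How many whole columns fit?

Each extra column adds 48 + 5 = 53 mm.
(247 + 5) / 53 = 4.75, so 4 columns fit.

4 columns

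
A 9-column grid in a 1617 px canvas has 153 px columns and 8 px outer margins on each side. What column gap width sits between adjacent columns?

Content width = 1617 − 2·8 = 1601 px.
9 columns take 9·153 = 1377 px; remaining 224 splits into 8 column gaps.
g = 224 / 8 = 28 px.

28 px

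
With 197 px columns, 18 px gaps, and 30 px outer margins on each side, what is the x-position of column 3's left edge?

Each column+gutter stride is 215 px; 2 of them past the 30 px margin is 30 + 430 = 460 px.

460 px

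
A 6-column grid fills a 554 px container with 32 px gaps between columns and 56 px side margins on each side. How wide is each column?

Content width = 554 − 2·56 = 442 px.
Subtracting 5 gaps of 32 leaves 282 for 6 columns, so c = 47 px.

47 px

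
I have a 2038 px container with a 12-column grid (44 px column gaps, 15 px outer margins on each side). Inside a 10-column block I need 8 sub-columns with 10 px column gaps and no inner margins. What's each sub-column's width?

Outer content = 2038 − 2·15 = 2008 px.
2008 − 11·44 = 1524; ÷12 gives c = 127 px.
Span of 10: 10·127 + 9·44 = 1270 + 396 = 1666 px.
1666 − 7·10 = 1596; ÷8 gives d = 199.5 px.

199.5 px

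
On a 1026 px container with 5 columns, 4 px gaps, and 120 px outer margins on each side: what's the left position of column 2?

278 px

Inside the margins: 1026 − 240 = 786 px.
5c + 4·4 = 786 → 5c = 770 → c = 154 px.
Column 2 starts at margin + 1·(column + gutter) = 120 + 1·158 = 278 px.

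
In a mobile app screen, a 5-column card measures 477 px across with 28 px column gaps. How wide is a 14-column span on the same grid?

1386 px

477 − 4·28 = 365; ÷5 gives c = 73 px.
14 columns plus 13 column gaps: 1022 + 364 = 1386 px.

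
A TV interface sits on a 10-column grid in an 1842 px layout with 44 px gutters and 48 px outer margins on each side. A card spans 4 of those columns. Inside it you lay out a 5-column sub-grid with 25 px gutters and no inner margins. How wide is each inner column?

Subtract both margins: 1842 − 2·48 = 1746 px.
1746 − 9·44 = 1350; ÷10 gives c = 135 px.
Span of 4: 4·135 + 3·44 = 540 + 132 = 672 px.
672 − 4·25 = 572; ÷5 gives d = 114.4 px.

114.4 px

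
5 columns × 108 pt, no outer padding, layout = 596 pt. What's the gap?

14 pt

5·108 + 4g = 596 → 4g = 56 → g = 14 pt.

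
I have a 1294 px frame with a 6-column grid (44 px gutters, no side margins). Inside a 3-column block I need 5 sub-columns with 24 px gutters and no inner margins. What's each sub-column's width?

6 columns + 5 gutters: 6c + 5·44 = 1294.
6c = 1294 − 220 = 1074, so c = 179 px.
Span of 3: 3·179 + 2·44 = 537 + 88 = 625 px.
Subtracting 4 gutters of 24 leaves 529 for 5 columns, so d = 105.8 px.

105.8 px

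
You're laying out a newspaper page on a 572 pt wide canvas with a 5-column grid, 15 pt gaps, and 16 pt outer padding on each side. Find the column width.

96 pt

Take off 32 pt of margins, leaving 540 pt.
Subtracting 4 gaps of 15 leaves 480 for 5 columns, so c = 96 pt.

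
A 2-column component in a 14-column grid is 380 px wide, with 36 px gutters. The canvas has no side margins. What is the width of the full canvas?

380 − 1·36 = 344; ÷2 gives c = 172 px.
Total width: 14·172 + 13·36 = 2876 px.

2876 px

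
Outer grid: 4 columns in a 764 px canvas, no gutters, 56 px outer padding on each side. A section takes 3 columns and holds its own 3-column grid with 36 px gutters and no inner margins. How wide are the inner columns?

Subtract both margins: 764 − 2·56 = 652 px.
4c = 652 → c = 163 px.
With no gutters, 3 columns span 3·163 = 489 px.
489 − 2·36 = 417; ÷3 gives d = 139 px.

139 px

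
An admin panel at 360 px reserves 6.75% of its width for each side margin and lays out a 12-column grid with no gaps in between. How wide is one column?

Each margin = 6.75% of 360 = 24.3 px; content = 360 − 2·24.3 = 311.4 px.
12c = 311.4 → c = 25.95 px.

25.95 px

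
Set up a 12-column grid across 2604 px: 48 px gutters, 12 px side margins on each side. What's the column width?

Subtract both margins: 2604 − 2·12 = 2580 px.
12c + 11·48 = 2580 → 12c = 2052 → c = 171 px.

171 px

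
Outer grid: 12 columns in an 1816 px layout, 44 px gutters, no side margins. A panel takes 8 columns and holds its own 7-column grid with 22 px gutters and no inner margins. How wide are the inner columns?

152 px

12c + 11·44 = 1816 → 12c = 1332 → c = 111 px.
8 columns plus 7 gutters: 888 + 308 = 1196 px.
7d + 6·22 = 1196 → 7d = 1064 → d = 152 px.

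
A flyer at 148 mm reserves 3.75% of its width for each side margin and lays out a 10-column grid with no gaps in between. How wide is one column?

13.69 mm

Each margin = 3.75% of 148 = 5.55 mm; content = 148 − 2·5.55 = 136.9 mm.
With no gaps, each column is 136.9/10 = 13.69 mm.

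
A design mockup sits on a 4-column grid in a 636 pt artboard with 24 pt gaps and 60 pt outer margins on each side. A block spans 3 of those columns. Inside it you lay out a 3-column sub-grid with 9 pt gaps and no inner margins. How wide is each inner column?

Outer content = 636 − 2·60 = 516 pt.
516 − 3·24 = 444; ÷4 gives c = 111 pt.
Span of 3: 3·111 + 2·24 = 333 + 48 = 381 pt.
381 − 2·9 = 363; ÷3 gives d = 121 pt.

121 pt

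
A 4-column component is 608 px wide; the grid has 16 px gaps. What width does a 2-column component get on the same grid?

4 columns + 3 gaps: 4c + 3·16 = 608.
4c = 608 − 48 = 560, so c = 140 px.
2 columns plus 1 gap: 280 + 16 = 296 px.

296 px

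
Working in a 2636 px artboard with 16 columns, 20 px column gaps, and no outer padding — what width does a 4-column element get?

Subtracting 15 column gaps of 20 leaves 2336 for 16 columns, so c = 146 px.
4 columns plus 3 column gaps: 584 + 60 = 644 px.

644 px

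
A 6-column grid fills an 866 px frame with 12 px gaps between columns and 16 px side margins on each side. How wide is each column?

129 px

Subtract both margins: 866 − 2·16 = 834 px.
Subtracting 5 gaps of 12 leaves 774 for 6 columns, so c = 129 px.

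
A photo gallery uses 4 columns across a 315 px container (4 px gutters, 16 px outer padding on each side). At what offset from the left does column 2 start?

Content = 315 − 2·16 = 283 px.
283 − 3·4 = 271; ÷4 gives c = 67.75 px.
Each column+gutter stride is 71.75 px; 1 of them past the 16 px margin is 16 + 71.75 = 87.75 px.

87.75 px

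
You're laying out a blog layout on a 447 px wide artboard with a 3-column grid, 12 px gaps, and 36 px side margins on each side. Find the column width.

117 px

Inside the margins: 447 − 72 = 375 px.
Subtracting 2 gaps of 12 leaves 351 for 3 columns, so c = 117 px.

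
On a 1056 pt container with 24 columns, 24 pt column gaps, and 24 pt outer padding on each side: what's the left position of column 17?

Take off 48 pt of margins, leaving 1008 pt.
Subtracting 23 column gaps of 24 leaves 456 for 24 columns, so c = 19 pt.
Before column 17: the margin + 16 columns + 16 column gaps.
Offset = 24 + 16·(19 + 24) = 24 + 688 = 712 pt.

712 pt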